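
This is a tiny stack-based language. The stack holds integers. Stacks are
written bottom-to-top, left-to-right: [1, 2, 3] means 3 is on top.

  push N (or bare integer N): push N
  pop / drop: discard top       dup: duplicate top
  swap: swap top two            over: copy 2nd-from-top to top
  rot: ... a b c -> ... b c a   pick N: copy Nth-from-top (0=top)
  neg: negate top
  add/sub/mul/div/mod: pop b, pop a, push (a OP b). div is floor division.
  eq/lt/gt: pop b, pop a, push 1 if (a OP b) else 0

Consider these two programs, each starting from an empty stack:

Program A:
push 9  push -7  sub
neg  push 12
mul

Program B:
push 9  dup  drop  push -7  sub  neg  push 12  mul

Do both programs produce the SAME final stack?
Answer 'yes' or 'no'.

Program A trace:
  After 'push 9': [9]
  After 'push -7': [9, -7]
  After 'sub': [16]
  After 'neg': [-16]
  After 'push 12': [-16, 12]
  After 'mul': [-192]
Program A final stack: [-192]

Program B trace:
  After 'push 9': [9]
  After 'dup': [9, 9]
  After 'drop': [9]
  After 'push -7': [9, -7]
  After 'sub': [16]
  After 'neg': [-16]
  After 'push 12': [-16, 12]
  After 'mul': [-192]
Program B final stack: [-192]
Same: yes

Answer: yes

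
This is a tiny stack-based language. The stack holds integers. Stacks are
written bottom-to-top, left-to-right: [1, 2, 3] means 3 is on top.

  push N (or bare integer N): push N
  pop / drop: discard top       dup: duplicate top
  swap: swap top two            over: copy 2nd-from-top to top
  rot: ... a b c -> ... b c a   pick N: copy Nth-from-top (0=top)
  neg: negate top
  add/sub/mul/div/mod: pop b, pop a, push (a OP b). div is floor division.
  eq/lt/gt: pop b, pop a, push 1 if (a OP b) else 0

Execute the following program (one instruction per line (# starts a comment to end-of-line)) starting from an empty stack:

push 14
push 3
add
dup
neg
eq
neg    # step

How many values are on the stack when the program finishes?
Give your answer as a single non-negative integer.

Answer: 1

Derivation:
After 'push 14': stack = [14] (depth 1)
After 'push 3': stack = [14, 3] (depth 2)
After 'add': stack = [17] (depth 1)
After 'dup': stack = [17, 17] (depth 2)
After 'neg': stack = [17, -17] (depth 2)
After 'eq': stack = [0] (depth 1)
After 'neg': stack = [0] (depth 1)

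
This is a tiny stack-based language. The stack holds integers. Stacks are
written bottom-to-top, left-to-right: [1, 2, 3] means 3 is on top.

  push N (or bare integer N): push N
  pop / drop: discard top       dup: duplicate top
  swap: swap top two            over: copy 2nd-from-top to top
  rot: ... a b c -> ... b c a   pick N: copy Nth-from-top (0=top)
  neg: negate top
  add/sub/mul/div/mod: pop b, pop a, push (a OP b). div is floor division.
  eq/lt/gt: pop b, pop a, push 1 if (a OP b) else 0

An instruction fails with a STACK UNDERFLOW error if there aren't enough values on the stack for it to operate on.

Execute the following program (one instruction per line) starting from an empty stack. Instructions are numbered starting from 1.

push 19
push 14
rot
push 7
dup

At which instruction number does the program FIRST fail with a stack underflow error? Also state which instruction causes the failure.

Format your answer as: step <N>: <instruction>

Step 1 ('push 19'): stack = [19], depth = 1
Step 2 ('push 14'): stack = [19, 14], depth = 2
Step 3 ('rot'): needs 3 value(s) but depth is 2 — STACK UNDERFLOW

Answer: step 3: rot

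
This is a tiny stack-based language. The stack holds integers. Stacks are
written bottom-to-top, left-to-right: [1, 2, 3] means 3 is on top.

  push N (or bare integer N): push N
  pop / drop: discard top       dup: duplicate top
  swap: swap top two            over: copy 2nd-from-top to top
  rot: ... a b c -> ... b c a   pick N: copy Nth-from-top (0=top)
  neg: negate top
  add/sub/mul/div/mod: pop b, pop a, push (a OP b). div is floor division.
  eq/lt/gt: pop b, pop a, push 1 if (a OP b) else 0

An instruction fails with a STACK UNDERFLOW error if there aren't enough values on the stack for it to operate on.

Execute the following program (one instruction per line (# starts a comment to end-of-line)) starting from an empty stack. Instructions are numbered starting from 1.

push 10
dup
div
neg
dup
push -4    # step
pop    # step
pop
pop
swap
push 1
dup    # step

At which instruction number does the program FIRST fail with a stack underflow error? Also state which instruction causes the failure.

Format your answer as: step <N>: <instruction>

Answer: step 10: swap

Derivation:
Step 1 ('push 10'): stack = [10], depth = 1
Step 2 ('dup'): stack = [10, 10], depth = 2
Step 3 ('div'): stack = [1], depth = 1
Step 4 ('neg'): stack = [-1], depth = 1
Step 5 ('dup'): stack = [-1, -1], depth = 2
Step 6 ('push -4'): stack = [-1, -1, -4], depth = 3
Step 7 ('pop'): stack = [-1, -1], depth = 2
Step 8 ('pop'): stack = [-1], depth = 1
Step 9 ('pop'): stack = [], depth = 0
Step 10 ('swap'): needs 2 value(s) but depth is 0 — STACK UNDERFLOW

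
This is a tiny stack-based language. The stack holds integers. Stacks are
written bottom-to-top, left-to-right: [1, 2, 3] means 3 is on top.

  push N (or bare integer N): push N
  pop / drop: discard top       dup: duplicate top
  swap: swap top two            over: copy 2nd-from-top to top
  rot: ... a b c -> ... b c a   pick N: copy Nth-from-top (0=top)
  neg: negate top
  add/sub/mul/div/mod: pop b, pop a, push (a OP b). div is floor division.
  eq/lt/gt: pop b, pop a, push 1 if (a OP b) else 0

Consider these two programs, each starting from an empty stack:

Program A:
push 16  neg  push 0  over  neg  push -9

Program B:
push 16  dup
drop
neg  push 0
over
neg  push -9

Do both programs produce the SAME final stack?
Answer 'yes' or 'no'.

Program A trace:
  After 'push 16': [16]
  After 'neg': [-16]
  After 'push 0': [-16, 0]
  After 'over': [-16, 0, -16]
  After 'neg': [-16, 0, 16]
  After 'push -9': [-16, 0, 16, -9]
Program A final stack: [-16, 0, 16, -9]

Program B trace:
  After 'push 16': [16]
  After 'dup': [16, 16]
  After 'drop': [16]
  After 'neg': [-16]
  After 'push 0': [-16, 0]
  After 'over': [-16, 0, -16]
  After 'neg': [-16, 0, 16]
  After 'push -9': [-16, 0, 16, -9]
Program B final stack: [-16, 0, 16, -9]
Same: yes

Answer: yes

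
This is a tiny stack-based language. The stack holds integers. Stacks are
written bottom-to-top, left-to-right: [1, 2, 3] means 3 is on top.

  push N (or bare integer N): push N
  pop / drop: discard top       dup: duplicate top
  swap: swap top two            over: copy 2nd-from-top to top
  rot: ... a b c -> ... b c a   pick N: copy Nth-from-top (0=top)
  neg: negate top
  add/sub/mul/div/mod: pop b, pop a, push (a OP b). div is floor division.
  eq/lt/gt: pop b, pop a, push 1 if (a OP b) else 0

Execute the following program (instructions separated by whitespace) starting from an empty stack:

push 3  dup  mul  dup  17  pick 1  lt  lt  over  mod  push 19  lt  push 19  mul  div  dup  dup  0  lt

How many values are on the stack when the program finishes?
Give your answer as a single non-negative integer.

After 'push 3': stack = [3] (depth 1)
After 'dup': stack = [3, 3] (depth 2)
After 'mul': stack = [9] (depth 1)
After 'dup': stack = [9, 9] (depth 2)
After 'push 17': stack = [9, 9, 17] (depth 3)
After 'pick 1': stack = [9, 9, 17, 9] (depth 4)
After 'lt': stack = [9, 9, 0] (depth 3)
After 'lt': stack = [9, 0] (depth 2)
After 'over': stack = [9, 0, 9] (depth 3)
After 'mod': stack = [9, 0] (depth 2)
After 'push 19': stack = [9, 0, 19] (depth 3)
After 'lt': stack = [9, 1] (depth 2)
After 'push 19': stack = [9, 1, 19] (depth 3)
After 'mul': stack = [9, 19] (depth 2)
After 'div': stack = [0] (depth 1)
After 'dup': stack = [0, 0] (depth 2)
After 'dup': stack = [0, 0, 0] (depth 3)
After 'push 0': stack = [0, 0, 0, 0] (depth 4)
After 'lt': stack = [0, 0, 0] (depth 3)

Answer: 3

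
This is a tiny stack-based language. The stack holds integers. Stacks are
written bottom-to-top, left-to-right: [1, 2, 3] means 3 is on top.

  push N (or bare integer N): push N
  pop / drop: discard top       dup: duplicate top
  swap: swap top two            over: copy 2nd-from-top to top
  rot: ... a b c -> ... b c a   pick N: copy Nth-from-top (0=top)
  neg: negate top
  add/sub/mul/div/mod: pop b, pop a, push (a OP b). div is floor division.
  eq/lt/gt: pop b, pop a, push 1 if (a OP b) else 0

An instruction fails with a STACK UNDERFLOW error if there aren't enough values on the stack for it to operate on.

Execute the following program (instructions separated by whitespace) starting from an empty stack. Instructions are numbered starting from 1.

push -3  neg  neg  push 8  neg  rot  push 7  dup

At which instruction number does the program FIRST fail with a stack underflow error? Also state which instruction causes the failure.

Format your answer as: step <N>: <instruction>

Step 1 ('push -3'): stack = [-3], depth = 1
Step 2 ('neg'): stack = [3], depth = 1
Step 3 ('neg'): stack = [-3], depth = 1
Step 4 ('push 8'): stack = [-3, 8], depth = 2
Step 5 ('neg'): stack = [-3, -8], depth = 2
Step 6 ('rot'): needs 3 value(s) but depth is 2 — STACK UNDERFLOW

Answer: step 6: rot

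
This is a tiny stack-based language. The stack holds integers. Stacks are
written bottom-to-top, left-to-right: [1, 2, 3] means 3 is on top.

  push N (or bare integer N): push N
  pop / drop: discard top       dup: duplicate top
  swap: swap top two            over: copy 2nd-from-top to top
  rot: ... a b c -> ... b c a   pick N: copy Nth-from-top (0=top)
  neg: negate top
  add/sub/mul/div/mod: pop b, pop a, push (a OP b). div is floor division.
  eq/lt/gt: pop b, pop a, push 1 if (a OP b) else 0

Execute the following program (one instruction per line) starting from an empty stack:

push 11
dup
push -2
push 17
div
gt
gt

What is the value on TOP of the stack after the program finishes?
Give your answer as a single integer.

After 'push 11': [11]
After 'dup': [11, 11]
After 'push -2': [11, 11, -2]
After 'push 17': [11, 11, -2, 17]
After 'div': [11, 11, -1]
After 'gt': [11, 1]
After 'gt': [1]

Answer: 1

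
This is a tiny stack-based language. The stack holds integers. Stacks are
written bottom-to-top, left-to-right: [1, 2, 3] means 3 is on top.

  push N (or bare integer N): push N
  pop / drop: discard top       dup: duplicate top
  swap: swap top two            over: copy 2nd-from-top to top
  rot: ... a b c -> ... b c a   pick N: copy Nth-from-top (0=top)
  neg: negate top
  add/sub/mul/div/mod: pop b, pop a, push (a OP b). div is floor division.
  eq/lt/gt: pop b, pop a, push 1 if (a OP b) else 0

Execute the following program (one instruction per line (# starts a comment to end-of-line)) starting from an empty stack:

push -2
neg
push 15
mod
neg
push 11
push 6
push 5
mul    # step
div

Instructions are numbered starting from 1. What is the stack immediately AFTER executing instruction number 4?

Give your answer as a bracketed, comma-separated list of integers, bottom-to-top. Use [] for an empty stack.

Step 1 ('push -2'): [-2]
Step 2 ('neg'): [2]
Step 3 ('push 15'): [2, 15]
Step 4 ('mod'): [2]

Answer: [2]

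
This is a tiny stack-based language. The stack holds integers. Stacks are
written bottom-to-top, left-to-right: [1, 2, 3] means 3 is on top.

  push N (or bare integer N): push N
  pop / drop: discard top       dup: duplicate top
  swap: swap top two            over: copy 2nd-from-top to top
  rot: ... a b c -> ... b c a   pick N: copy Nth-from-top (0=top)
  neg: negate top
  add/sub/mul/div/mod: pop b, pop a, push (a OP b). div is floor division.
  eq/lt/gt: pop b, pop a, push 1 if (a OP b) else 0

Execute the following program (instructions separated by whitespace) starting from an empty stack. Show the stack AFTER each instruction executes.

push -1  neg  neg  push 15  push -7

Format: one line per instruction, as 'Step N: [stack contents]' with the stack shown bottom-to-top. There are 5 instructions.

Step 1: [-1]
Step 2: [1]
Step 3: [-1]
Step 4: [-1, 15]
Step 5: [-1, 15, -7]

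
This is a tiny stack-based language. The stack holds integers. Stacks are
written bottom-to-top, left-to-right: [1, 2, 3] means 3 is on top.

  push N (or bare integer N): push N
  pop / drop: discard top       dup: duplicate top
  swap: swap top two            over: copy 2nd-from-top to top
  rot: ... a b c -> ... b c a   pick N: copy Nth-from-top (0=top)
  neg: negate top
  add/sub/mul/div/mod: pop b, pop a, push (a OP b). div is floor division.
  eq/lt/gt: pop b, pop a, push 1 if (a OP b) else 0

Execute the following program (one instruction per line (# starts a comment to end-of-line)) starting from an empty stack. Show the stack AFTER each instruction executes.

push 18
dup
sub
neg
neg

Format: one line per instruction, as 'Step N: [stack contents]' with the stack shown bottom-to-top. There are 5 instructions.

Step 1: [18]
Step 2: [18, 18]
Step 3: [0]
Step 4: [0]
Step 5: [0]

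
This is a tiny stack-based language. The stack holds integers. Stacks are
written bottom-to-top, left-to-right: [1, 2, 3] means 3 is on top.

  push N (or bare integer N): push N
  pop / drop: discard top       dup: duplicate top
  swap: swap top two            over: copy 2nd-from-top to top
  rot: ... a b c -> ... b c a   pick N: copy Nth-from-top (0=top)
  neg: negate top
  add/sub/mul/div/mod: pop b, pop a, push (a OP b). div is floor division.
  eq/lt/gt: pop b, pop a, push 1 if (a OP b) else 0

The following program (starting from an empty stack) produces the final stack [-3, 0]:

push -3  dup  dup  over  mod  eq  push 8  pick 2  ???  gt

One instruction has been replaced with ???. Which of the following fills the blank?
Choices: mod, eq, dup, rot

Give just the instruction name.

Stack before ???: [-3, 0, 8, -3]
Stack after ???:  [-3, 0, 0]
Checking each choice:
  mod: produces [-3, 1]
  eq: MATCH
  dup: produces [-3, 0, 8, 0]
  rot: produces [-3, 8, 0]


Answer: eq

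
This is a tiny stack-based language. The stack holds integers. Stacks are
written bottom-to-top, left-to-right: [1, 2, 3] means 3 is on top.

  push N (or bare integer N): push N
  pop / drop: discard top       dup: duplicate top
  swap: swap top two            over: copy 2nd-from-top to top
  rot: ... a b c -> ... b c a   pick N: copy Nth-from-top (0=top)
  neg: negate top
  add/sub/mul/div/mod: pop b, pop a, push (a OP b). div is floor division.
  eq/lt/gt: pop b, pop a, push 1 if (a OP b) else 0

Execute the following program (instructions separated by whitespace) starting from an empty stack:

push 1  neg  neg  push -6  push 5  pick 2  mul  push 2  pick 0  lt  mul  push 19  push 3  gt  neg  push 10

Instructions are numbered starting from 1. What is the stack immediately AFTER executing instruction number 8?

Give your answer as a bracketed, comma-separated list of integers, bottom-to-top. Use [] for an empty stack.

Step 1 ('push 1'): [1]
Step 2 ('neg'): [-1]
Step 3 ('neg'): [1]
Step 4 ('push -6'): [1, -6]
Step 5 ('push 5'): [1, -6, 5]
Step 6 ('pick 2'): [1, -6, 5, 1]
Step 7 ('mul'): [1, -6, 5]
Step 8 ('push 2'): [1, -6, 5, 2]

Answer: [1, -6, 5, 2]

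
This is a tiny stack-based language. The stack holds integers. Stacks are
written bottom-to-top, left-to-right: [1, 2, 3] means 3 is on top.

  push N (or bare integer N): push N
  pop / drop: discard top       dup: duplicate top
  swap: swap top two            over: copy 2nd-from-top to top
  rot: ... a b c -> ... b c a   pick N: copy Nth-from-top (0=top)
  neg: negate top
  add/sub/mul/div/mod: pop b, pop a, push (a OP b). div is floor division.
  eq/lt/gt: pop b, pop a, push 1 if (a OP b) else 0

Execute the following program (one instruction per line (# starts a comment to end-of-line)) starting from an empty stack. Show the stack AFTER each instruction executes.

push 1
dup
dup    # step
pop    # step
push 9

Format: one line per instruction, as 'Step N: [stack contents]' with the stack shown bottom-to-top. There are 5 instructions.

Step 1: [1]
Step 2: [1, 1]
Step 3: [1, 1, 1]
Step 4: [1, 1]
Step 5: [1, 1, 9]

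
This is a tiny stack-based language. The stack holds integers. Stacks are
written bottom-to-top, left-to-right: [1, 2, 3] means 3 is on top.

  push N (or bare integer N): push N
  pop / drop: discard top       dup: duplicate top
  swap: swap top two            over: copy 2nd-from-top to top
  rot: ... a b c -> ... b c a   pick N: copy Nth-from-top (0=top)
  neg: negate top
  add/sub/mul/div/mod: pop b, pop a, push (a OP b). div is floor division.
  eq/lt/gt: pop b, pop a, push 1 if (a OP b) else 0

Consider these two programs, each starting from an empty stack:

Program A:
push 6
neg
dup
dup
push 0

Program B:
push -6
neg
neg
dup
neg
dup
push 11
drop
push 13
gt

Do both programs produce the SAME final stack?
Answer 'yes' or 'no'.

Answer: no

Derivation:
Program A trace:
  After 'push 6': [6]
  After 'neg': [-6]
  After 'dup': [-6, -6]
  After 'dup': [-6, -6, -6]
  After 'push 0': [-6, -6, -6, 0]
Program A final stack: [-6, -6, -6, 0]

Program B trace:
  After 'push -6': [-6]
  After 'neg': [6]
  After 'neg': [-6]
  After 'dup': [-6, -6]
  After 'neg': [-6, 6]
  After 'dup': [-6, 6, 6]
  After 'push 11': [-6, 6, 6, 11]
  After 'drop': [-6, 6, 6]
  After 'push 13': [-6, 6, 6, 13]
  After 'gt': [-6, 6, 0]
Program B final stack: [-6, 6, 0]
Same: no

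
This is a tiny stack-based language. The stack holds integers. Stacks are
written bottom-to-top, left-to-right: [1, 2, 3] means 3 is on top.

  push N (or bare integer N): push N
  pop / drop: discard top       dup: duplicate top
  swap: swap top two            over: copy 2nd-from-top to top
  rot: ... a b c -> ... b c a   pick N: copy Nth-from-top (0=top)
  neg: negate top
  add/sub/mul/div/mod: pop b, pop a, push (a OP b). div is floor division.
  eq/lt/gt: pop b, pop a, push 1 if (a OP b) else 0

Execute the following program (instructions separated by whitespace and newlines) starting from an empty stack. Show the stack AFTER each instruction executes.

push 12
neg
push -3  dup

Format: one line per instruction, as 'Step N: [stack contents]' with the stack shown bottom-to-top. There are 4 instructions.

Step 1: [12]
Step 2: [-12]
Step 3: [-12, -3]
Step 4: [-12, -3, -3]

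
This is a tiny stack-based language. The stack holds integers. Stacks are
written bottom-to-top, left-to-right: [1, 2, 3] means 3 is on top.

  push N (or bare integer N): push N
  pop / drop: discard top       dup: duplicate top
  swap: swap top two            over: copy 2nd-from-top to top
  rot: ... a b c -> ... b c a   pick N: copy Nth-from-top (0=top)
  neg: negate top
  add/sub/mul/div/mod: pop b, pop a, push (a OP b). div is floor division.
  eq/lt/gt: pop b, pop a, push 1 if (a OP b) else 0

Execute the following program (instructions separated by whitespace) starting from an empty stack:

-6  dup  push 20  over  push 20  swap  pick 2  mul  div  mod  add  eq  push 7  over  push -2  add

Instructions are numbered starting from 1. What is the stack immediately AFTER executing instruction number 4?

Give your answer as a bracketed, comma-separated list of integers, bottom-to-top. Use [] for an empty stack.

Answer: [-6, -6, 20, -6]

Derivation:
Step 1 ('-6'): [-6]
Step 2 ('dup'): [-6, -6]
Step 3 ('push 20'): [-6, -6, 20]
Step 4 ('over'): [-6, -6, 20, -6]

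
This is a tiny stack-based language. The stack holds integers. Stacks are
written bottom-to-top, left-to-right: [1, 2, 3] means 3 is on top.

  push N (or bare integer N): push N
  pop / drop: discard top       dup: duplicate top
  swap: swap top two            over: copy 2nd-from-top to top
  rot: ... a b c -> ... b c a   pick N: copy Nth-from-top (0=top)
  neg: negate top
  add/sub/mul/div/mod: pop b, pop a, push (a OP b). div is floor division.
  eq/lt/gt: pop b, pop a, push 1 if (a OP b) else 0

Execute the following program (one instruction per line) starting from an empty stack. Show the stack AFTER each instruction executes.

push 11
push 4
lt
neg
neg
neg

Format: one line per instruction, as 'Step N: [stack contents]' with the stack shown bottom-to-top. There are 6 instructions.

Step 1: [11]
Step 2: [11, 4]
Step 3: [0]
Step 4: [0]
Step 5: [0]
Step 6: [0]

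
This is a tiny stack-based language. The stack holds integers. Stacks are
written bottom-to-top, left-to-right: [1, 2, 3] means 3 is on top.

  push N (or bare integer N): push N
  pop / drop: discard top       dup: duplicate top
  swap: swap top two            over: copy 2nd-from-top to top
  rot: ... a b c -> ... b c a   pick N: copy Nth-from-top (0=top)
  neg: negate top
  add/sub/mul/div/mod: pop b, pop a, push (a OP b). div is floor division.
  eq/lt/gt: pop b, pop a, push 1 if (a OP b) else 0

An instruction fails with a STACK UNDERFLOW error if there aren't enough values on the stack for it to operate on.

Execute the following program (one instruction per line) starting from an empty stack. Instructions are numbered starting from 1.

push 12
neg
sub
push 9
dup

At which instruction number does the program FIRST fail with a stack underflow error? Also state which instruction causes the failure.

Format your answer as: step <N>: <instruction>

Answer: step 3: sub

Derivation:
Step 1 ('push 12'): stack = [12], depth = 1
Step 2 ('neg'): stack = [-12], depth = 1
Step 3 ('sub'): needs 2 value(s) but depth is 1 — STACK UNDERFLOW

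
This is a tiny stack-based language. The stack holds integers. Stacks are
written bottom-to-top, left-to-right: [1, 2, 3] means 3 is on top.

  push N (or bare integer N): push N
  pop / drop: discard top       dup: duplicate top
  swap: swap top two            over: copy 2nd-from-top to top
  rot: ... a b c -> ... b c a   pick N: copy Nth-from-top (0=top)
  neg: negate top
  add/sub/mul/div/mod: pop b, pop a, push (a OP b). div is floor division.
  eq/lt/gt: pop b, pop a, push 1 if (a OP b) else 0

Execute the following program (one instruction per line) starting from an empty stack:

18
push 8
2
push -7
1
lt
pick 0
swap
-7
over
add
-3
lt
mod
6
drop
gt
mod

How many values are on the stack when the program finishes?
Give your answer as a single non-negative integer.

Answer: 3

Derivation:
After 'push 18': stack = [18] (depth 1)
After 'push 8': stack = [18, 8] (depth 2)
After 'push 2': stack = [18, 8, 2] (depth 3)
After 'push -7': stack = [18, 8, 2, -7] (depth 4)
After 'push 1': stack = [18, 8, 2, -7, 1] (depth 5)
After 'lt': stack = [18, 8, 2, 1] (depth 4)
After 'pick 0': stack = [18, 8, 2, 1, 1] (depth 5)
After 'swap': stack = [18, 8, 2, 1, 1] (depth 5)
After 'push -7': stack = [18, 8, 2, 1, 1, -7] (depth 6)
After 'over': stack = [18, 8, 2, 1, 1, -7, 1] (depth 7)
After 'add': stack = [18, 8, 2, 1, 1, -6] (depth 6)
After 'push -3': stack = [18, 8, 2, 1, 1, -6, -3] (depth 7)
After 'lt': stack = [18, 8, 2, 1, 1, 1] (depth 6)
After 'mod': stack = [18, 8, 2, 1, 0] (depth 5)
After 'push 6': stack = [18, 8, 2, 1, 0, 6] (depth 6)
After 'drop': stack = [18, 8, 2, 1, 0] (depth 5)
After 'gt': stack = [18, 8, 2, 1] (depth 4)
After 'mod': stack = [18, 8, 0] (depth 3)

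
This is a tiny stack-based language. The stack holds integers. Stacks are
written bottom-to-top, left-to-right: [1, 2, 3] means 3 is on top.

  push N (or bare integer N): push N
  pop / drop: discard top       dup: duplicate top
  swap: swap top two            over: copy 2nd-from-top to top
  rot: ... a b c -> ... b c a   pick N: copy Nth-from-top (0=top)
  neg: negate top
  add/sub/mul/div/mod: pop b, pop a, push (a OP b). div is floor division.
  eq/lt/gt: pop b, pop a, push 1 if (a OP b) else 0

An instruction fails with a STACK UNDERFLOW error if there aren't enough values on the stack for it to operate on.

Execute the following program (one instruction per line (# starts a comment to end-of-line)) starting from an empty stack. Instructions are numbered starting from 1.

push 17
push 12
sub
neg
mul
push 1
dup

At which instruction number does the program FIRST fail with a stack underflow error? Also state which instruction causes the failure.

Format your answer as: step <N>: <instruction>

Answer: step 5: mul

Derivation:
Step 1 ('push 17'): stack = [17], depth = 1
Step 2 ('push 12'): stack = [17, 12], depth = 2
Step 3 ('sub'): stack = [5], depth = 1
Step 4 ('neg'): stack = [-5], depth = 1
Step 5 ('mul'): needs 2 value(s) but depth is 1 — STACK UNDERFLOW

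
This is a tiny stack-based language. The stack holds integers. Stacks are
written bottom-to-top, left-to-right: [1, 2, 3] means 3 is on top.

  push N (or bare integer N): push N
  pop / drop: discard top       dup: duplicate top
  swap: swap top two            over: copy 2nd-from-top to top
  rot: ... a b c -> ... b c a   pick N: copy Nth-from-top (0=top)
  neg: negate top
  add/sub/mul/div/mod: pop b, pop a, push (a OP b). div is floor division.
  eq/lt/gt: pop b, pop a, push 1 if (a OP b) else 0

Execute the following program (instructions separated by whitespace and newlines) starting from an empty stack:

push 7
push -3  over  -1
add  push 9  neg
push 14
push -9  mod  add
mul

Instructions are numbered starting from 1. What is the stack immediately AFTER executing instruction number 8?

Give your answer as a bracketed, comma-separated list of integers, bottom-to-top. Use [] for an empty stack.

Answer: [7, -3, 6, -9, 14]

Derivation:
Step 1 ('push 7'): [7]
Step 2 ('push -3'): [7, -3]
Step 3 ('over'): [7, -3, 7]
Step 4 ('-1'): [7, -3, 7, -1]
Step 5 ('add'): [7, -3, 6]
Step 6 ('push 9'): [7, -3, 6, 9]
Step 7 ('neg'): [7, -3, 6, -9]
Step 8 ('push 14'): [7, -3, 6, -9, 14]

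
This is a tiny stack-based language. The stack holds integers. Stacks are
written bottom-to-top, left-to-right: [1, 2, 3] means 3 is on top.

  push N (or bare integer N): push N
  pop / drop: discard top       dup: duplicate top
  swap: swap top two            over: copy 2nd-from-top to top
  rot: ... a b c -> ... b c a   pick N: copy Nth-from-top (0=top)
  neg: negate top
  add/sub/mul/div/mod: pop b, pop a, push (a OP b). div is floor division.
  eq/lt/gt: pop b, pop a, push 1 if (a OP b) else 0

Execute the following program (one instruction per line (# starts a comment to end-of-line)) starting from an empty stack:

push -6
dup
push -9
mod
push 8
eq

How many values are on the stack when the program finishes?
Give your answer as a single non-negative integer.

After 'push -6': stack = [-6] (depth 1)
After 'dup': stack = [-6, -6] (depth 2)
After 'push -9': stack = [-6, -6, -9] (depth 3)
After 'mod': stack = [-6, -6] (depth 2)
After 'push 8': stack = [-6, -6, 8] (depth 3)
After 'eq': stack = [-6, 0] (depth 2)

Answer: 2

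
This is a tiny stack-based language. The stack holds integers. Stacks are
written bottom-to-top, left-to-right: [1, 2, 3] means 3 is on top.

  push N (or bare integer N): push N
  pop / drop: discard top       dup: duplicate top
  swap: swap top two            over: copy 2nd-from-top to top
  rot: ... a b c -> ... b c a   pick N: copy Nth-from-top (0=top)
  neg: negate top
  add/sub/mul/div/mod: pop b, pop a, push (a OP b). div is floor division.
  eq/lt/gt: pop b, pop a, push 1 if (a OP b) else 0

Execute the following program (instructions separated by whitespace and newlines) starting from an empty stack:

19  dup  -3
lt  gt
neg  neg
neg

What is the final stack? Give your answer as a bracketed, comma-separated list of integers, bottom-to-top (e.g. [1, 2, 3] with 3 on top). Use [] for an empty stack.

After 'push 19': [19]
After 'dup': [19, 19]
After 'push -3': [19, 19, -3]
After 'lt': [19, 0]
After 'gt': [1]
After 'neg': [-1]
After 'neg': [1]
After 'neg': [-1]

Answer: [-1]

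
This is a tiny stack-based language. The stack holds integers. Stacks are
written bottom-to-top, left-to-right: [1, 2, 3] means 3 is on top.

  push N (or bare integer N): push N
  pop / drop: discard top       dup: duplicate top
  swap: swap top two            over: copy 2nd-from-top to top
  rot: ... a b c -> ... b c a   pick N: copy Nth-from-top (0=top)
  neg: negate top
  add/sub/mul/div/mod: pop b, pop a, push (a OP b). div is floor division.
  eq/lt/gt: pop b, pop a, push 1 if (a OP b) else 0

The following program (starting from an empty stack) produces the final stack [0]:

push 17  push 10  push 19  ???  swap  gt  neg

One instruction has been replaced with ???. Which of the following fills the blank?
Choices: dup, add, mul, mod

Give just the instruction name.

Answer: mod

Derivation:
Stack before ???: [17, 10, 19]
Stack after ???:  [17, 10]
Checking each choice:
  dup: produces [17, 10, 0]
  add: produces [-1]
  mul: produces [-1]
  mod: MATCH


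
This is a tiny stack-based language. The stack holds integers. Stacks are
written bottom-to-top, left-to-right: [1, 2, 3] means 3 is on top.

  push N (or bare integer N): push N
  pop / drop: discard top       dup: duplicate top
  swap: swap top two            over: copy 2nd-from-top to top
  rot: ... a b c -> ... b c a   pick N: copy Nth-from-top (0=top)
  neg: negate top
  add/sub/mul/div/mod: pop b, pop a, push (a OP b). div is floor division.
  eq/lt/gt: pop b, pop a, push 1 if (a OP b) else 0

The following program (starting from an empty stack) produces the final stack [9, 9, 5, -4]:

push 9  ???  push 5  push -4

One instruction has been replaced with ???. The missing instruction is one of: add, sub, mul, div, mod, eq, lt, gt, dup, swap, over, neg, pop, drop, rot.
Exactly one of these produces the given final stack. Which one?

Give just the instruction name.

Stack before ???: [9]
Stack after ???:  [9, 9]
The instruction that transforms [9] -> [9, 9] is: dup

Answer: dup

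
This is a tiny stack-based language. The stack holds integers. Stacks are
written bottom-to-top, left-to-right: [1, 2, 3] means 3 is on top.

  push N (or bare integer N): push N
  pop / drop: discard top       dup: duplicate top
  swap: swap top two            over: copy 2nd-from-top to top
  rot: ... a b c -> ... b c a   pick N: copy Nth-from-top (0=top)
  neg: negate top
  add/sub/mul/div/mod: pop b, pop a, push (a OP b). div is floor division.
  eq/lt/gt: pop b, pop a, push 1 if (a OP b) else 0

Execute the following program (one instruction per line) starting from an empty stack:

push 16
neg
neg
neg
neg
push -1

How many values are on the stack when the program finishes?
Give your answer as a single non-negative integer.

Answer: 2

Derivation:
After 'push 16': stack = [16] (depth 1)
After 'neg': stack = [-16] (depth 1)
After 'neg': stack = [16] (depth 1)
After 'neg': stack = [-16] (depth 1)
After 'neg': stack = [16] (depth 1)
After 'push -1': stack = [16, -1] (depth 2)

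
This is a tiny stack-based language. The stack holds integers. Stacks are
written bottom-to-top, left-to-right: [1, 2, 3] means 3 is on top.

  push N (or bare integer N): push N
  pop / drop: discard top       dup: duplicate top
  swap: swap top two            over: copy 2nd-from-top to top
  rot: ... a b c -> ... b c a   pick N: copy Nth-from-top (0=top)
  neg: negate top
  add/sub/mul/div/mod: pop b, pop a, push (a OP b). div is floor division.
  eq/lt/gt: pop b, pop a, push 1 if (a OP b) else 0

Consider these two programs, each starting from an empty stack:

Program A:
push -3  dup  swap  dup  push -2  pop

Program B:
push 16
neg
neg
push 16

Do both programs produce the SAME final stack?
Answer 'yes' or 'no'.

Answer: no

Derivation:
Program A trace:
  After 'push -3': [-3]
  After 'dup': [-3, -3]
  After 'swap': [-3, -3]
  After 'dup': [-3, -3, -3]
  After 'push -2': [-3, -3, -3, -2]
  After 'pop': [-3, -3, -3]
Program A final stack: [-3, -3, -3]

Program B trace:
  After 'push 16': [16]
  After 'neg': [-16]
  After 'neg': [16]
  After 'push 16': [16, 16]
Program B final stack: [16, 16]
Same: no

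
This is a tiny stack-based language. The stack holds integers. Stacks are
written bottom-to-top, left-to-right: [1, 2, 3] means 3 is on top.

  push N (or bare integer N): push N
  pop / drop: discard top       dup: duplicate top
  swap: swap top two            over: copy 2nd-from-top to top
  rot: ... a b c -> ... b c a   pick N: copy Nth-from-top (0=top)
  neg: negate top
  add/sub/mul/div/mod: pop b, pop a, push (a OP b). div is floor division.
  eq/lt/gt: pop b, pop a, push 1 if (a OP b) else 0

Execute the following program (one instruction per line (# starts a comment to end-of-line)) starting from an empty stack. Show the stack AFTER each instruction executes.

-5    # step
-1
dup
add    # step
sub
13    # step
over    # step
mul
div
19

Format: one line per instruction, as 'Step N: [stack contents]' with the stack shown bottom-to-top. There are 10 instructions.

Step 1: [-5]
Step 2: [-5, -1]
Step 3: [-5, -1, -1]
Step 4: [-5, -2]
Step 5: [-3]
Step 6: [-3, 13]
Step 7: [-3, 13, -3]
Step 8: [-3, -39]
Step 9: [0]
Step 10: [0, 19]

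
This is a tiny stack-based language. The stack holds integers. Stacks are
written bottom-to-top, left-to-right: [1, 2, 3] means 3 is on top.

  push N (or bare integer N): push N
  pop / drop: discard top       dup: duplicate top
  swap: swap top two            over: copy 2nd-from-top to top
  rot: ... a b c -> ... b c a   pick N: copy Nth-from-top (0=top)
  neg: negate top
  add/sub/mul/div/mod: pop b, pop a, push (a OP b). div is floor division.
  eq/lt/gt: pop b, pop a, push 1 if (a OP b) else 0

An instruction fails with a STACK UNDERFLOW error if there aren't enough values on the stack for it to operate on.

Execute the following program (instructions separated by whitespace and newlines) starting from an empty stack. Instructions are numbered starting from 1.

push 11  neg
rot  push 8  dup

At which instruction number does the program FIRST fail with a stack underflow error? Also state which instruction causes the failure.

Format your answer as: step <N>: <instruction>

Step 1 ('push 11'): stack = [11], depth = 1
Step 2 ('neg'): stack = [-11], depth = 1
Step 3 ('rot'): needs 3 value(s) but depth is 1 — STACK UNDERFLOW

Answer: step 3: rot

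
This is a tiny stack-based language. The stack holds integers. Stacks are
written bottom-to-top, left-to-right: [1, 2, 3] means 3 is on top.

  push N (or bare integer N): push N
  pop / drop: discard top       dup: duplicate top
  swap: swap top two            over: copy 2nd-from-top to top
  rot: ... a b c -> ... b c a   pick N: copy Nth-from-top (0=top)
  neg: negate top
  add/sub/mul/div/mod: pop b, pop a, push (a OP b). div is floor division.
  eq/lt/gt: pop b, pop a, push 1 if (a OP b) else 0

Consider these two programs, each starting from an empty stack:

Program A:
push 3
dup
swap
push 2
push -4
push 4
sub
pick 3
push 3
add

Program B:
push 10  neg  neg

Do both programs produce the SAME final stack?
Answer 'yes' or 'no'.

Answer: no

Derivation:
Program A trace:
  After 'push 3': [3]
  After 'dup': [3, 3]
  After 'swap': [3, 3]
  After 'push 2': [3, 3, 2]
  After 'push -4': [3, 3, 2, -4]
  After 'push 4': [3, 3, 2, -4, 4]
  After 'sub': [3, 3, 2, -8]
  After 'pick 3': [3, 3, 2, -8, 3]
  After 'push 3': [3, 3, 2, -8, 3, 3]
  After 'add': [3, 3, 2, -8, 6]
Program A final stack: [3, 3, 2, -8, 6]

Program B trace:
  After 'push 10': [10]
  After 'neg': [-10]
  After 'neg': [10]
Program B final stack: [10]
Same: no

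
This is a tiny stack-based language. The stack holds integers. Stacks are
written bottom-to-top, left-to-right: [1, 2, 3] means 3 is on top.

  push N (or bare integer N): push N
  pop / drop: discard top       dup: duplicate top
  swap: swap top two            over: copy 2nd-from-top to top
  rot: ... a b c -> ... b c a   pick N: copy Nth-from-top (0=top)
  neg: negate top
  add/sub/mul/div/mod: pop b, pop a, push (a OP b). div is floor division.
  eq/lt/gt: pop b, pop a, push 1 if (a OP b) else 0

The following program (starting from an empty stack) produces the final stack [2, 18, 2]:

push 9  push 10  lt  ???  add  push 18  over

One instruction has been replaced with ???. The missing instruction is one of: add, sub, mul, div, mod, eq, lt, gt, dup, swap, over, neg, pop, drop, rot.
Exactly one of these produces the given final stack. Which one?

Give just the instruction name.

Stack before ???: [1]
Stack after ???:  [1, 1]
The instruction that transforms [1] -> [1, 1] is: dup

Answer: dup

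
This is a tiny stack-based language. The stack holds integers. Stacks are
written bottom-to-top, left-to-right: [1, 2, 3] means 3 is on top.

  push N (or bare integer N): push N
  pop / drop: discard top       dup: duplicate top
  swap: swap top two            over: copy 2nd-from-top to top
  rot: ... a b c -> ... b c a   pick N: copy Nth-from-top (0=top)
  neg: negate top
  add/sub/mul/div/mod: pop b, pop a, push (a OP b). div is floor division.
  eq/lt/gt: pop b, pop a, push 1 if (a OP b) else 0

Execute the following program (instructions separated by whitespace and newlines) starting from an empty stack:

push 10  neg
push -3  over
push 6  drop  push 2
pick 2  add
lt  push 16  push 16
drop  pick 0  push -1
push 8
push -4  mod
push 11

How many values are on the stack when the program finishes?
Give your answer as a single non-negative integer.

Answer: 8

Derivation:
After 'push 10': stack = [10] (depth 1)
After 'neg': stack = [-10] (depth 1)
After 'push -3': stack = [-10, -3] (depth 2)
After 'over': stack = [-10, -3, -10] (depth 3)
After 'push 6': stack = [-10, -3, -10, 6] (depth 4)
After 'drop': stack = [-10, -3, -10] (depth 3)
After 'push 2': stack = [-10, -3, -10, 2] (depth 4)
After 'pick 2': stack = [-10, -3, -10, 2, -3] (depth 5)
After 'add': stack = [-10, -3, -10, -1] (depth 4)
After 'lt': stack = [-10, -3, 1] (depth 3)
After 'push 16': stack = [-10, -3, 1, 16] (depth 4)
After 'push 16': stack = [-10, -3, 1, 16, 16] (depth 5)
After 'drop': stack = [-10, -3, 1, 16] (depth 4)
After 'pick 0': stack = [-10, -3, 1, 16, 16] (depth 5)
After 'push -1': stack = [-10, -3, 1, 16, 16, -1] (depth 6)
After 'push 8': stack = [-10, -3, 1, 16, 16, -1, 8] (depth 7)
After 'push -4': stack = [-10, -3, 1, 16, 16, -1, 8, -4] (depth 8)
After 'mod': stack = [-10, -3, 1, 16, 16, -1, 0] (depth 7)
After 'push 11': stack = [-10, -3, 1, 16, 16, -1, 0, 11] (depth 8)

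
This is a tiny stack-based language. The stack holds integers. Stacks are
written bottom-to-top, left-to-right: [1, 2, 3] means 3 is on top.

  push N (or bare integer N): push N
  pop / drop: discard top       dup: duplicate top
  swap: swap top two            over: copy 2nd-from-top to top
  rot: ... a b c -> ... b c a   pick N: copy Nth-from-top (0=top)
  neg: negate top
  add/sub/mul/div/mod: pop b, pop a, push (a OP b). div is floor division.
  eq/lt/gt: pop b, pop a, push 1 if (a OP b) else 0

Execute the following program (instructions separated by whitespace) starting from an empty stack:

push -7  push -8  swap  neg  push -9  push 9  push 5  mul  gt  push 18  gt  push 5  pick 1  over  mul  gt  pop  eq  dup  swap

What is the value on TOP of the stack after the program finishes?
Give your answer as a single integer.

Answer: 0

Derivation:
After 'push -7': [-7]
After 'push -8': [-7, -8]
After 'swap': [-8, -7]
After 'neg': [-8, 7]
After 'push -9': [-8, 7, -9]
After 'push 9': [-8, 7, -9, 9]
After 'push 5': [-8, 7, -9, 9, 5]
After 'mul': [-8, 7, -9, 45]
After 'gt': [-8, 7, 0]
After 'push 18': [-8, 7, 0, 18]
After 'gt': [-8, 7, 0]
After 'push 5': [-8, 7, 0, 5]
After 'pick 1': [-8, 7, 0, 5, 0]
After 'over': [-8, 7, 0, 5, 0, 5]
After 'mul': [-8, 7, 0, 5, 0]
After 'gt': [-8, 7, 0, 1]
After 'pop': [-8, 7, 0]
After 'eq': [-8, 0]
After 'dup': [-8, 0, 0]
After 'swap': [-8, 0, 0]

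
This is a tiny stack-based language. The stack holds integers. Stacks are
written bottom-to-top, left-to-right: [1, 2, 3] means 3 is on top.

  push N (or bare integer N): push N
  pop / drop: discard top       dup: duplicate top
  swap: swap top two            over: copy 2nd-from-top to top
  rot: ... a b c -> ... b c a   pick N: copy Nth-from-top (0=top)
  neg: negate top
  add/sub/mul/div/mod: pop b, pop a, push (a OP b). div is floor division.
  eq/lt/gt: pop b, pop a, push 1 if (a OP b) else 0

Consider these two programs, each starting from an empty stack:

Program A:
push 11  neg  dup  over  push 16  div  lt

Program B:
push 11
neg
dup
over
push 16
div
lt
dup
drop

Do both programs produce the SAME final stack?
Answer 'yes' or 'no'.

Program A trace:
  After 'push 11': [11]
  After 'neg': [-11]
  After 'dup': [-11, -11]
  After 'over': [-11, -11, -11]
  After 'push 16': [-11, -11, -11, 16]
  After 'div': [-11, -11, -1]
  After 'lt': [-11, 1]
Program A final stack: [-11, 1]

Program B trace:
  After 'push 11': [11]
  After 'neg': [-11]
  After 'dup': [-11, -11]
  After 'over': [-11, -11, -11]
  After 'push 16': [-11, -11, -11, 16]
  After 'div': [-11, -11, -1]
  After 'lt': [-11, 1]
  After 'dup': [-11, 1, 1]
  After 'drop': [-11, 1]
Program B final stack: [-11, 1]
Same: yes

Answer: yes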